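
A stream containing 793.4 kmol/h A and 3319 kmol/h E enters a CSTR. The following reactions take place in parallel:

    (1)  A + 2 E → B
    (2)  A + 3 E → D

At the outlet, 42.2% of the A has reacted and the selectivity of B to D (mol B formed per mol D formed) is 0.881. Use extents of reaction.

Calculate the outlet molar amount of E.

2470 kmol/h

Conversion of A: A consumed = 0.422 × 793.4 = 334.8 kmol/h = 1ξ₁ + 1ξ₂.
Selectivity: 1ξ₁ / (1ξ₂) = 0.881 → ξ₁ = 0.881 ξ₂.
Substitute: (1·0.881 + 1) ξ₂ = 334.8 → ξ₂ = 178 kmol/h, ξ₁ = 156.8 kmol/h.
Outlet amounts (n = n₀ + Σ ν·ξ):
  A: 793.4 − 1(156.8) − 1(178) = 458.6
  E: 3319 − 2(156.8) − 3(178) = 2471
  B: 0 + 1(156.8) = 156.8
  D: 0 + 1(178) = 178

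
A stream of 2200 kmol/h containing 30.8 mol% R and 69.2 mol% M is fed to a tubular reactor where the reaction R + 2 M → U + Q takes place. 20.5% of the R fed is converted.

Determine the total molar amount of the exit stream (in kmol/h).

2060 kmol/h

R reacted = 0.205 × 677.6 = 138.9 kmol/h; ν_R = −1, so ξ = 138.9/1 = 138.9 kmol/h.
Outlet amounts (n = n₀ + ν ξ):
  R: 677.6 − 1(138.9) = 538.7
  M: 1522 − 2(138.9) = 1245
  U: 0 + 1(138.9) = 138.9
  Q: 0 + 1(138.9) = 138.9
Total out = 538.7 + 1245 + 138.9 + 138.9 = 2061 kmol/h.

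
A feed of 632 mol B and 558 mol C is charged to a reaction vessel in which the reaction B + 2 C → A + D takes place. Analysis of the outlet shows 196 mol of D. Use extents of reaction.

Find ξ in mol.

ξ = 196 mol

For D: n = n₀ + 1ξ → 196 = 0 + 1ξ, giving ξ = 196 mol.
Outlet amounts (n = n₀ + ν ξ):
  B: 632 − 1(196) = 436
  C: 558 − 2(196) = 166
  A: 0 + 1(196) = 196
  D: 0 + 1(196) = 196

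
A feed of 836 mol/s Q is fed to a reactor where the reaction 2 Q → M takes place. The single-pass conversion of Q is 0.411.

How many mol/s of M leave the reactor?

Q reacted = 0.411 × 836 = 343.6 mol/s; ν_Q = −2, so ξ = 343.6/2 = 171.8 mol/s.
Outlet amounts (n = n₀ + ν ξ):
  Q: 836 − 2(171.8) = 492.4
  M: 0 + 1(171.8) = 171.8

172 mol/s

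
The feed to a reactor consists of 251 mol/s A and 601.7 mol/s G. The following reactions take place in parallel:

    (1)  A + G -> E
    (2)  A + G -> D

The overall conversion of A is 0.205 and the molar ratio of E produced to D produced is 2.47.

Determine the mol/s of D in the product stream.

Conversion of A: A consumed = 0.205 × 251 = 51.45 mol/s = 1ξ₁ + 1ξ₂.
Selectivity: 1ξ₁ / (1ξ₂) = 2.47 → ξ₁ = 2.47 ξ₂.
Substitute: (1·2.47 + 1) ξ₂ = 51.45 → ξ₂ = 14.83 mol/s, ξ₁ = 36.63 mol/s.
Outlet amounts (n = n₀ + Σ ν·ξ):
  A: 251 − 1(36.63) − 1(14.83) = 199.5
  G: 601.7 − 1(36.63) − 1(14.83) = 550.2
  E: 0 + 1(36.63) = 36.63
  D: 0 + 1(14.83) = 14.83

14.8 mol/s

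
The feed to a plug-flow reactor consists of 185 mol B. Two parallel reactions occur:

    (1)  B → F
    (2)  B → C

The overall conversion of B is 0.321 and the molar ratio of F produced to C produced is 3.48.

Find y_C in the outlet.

0.0717

Conversion of B: B consumed = 0.321 × 185 = 59.38 mol = 1ξ₁ + 1ξ₂.
Selectivity: 1ξ₁ / (1ξ₂) = 3.48 → ξ₁ = 3.48 ξ₂.
Substitute: (1·3.48 + 1) ξ₂ = 59.38 → ξ₂ = 13.26 mol, ξ₁ = 46.13 mol.
Outlet amounts (n = n₀ + Σ ν·ξ):
  B: 185 − 1(46.13) − 1(13.26) = 125.6
  F: 0 + 1(46.13) = 46.13
  C: 0 + 1(13.26) = 13.26
Total out = 185 mol; y_C = 13.26 / 185 = 0.07165.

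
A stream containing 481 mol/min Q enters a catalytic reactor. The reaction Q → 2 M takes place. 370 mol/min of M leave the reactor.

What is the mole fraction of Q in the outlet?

0.444

For M: n = n₀ + 2ξ → 370 = 0 + 2ξ, giving ξ = 185 mol/min.
Outlet amounts (n = n₀ + ν ξ):
  Q: 481 − 1(185) = 296
  M: 0 + 2(185) = 370
Total out = 666 mol/min; y_Q = 296 / 666 = 0.4444.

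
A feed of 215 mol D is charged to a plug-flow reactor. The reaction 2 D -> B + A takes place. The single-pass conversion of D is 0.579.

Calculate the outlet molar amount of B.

D reacted = 0.579 × 215 = 124.5 mol; ν_D = −2, so ξ = 124.5/2 = 62.24 mol.
Outlet amounts (n = n₀ + ν ξ):
  D: 215 − 2(62.24) = 90.52
  B: 0 + 1(62.24) = 62.24
  A: 0 + 1(62.24) = 62.24

62.2 mol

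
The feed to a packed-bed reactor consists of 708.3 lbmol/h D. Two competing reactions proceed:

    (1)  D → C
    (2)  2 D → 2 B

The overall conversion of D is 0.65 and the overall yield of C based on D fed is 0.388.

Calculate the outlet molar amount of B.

Yield of C: 1ξ₁ / 708.3 = 0.388 → ξ₁ = 274.8 lbmol/h.
Conversion of D: 1ξ₁ + 2ξ₂ = 0.65 × 708.3 = 460.4 → ξ₂ = 92.79 lbmol/h.
Outlet amounts (n = n₀ + Σ ν·ξ):
  D: 708.3 − 1(274.8) − 2(92.79) = 247.9
  C: 0 + 1(274.8) = 274.8
  B: 0 + 2(92.79) = 185.6

186 lbmol/h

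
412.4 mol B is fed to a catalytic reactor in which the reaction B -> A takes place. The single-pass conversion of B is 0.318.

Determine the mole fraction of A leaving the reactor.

B reacted = 0.318 × 412.4 = 131.1 mol; ν_B = −1, so ξ = 131.1/1 = 131.1 mol.
Outlet amounts (n = n₀ + ν ξ):
  B: 412.4 − 1(131.1) = 281.3
  A: 0 + 1(131.1) = 131.1
Total out = 412.4 mol; y_A = 131.1 / 412.4 = 0.318.

0.318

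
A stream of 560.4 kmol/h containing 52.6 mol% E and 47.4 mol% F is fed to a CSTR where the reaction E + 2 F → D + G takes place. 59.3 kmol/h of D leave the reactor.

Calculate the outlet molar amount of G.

59.3 kmol/h

For D: n = n₀ + 1ξ → 59.3 = 0 + 1ξ, giving ξ = 59.3 kmol/h.
Outlet amounts (n = n₀ + ν ξ):
  E: 294.8 − 1(59.3) = 235.5
  F: 265.6 − 2(59.3) = 147
  D: 0 + 1(59.3) = 59.3
  G: 0 + 1(59.3) = 59.3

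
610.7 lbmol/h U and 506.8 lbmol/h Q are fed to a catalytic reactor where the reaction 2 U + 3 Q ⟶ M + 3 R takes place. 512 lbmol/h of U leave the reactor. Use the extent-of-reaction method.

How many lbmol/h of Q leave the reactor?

For U: n = n₀ − 2ξ → 512 = 610.7 − 2ξ, giving ξ = 49.35 lbmol/h.
Outlet amounts (n = n₀ + ν ξ):
  U: 610.7 − 2(49.35) = 512
  Q: 506.8 − 3(49.35) = 358.7
  M: 0 + 1(49.35) = 49.35
  R: 0 + 3(49.35) = 148.1

359 lbmol/h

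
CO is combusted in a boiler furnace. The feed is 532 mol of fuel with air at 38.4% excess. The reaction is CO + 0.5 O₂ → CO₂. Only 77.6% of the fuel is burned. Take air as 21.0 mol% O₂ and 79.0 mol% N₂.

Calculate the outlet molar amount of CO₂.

Stoichiometric O₂ = 0.5 × 532 = 266 mol; O₂ fed = 266 × 1.384 = 368.1 mol.
N₂ fed = 368.1 × 79/21 = 1385 mol.
Fuel reacted = 0.776 × 532 → ξ = 412.8 mol.
Outlet (n = n₀ + ν ξ):
  CO: 532 − 1(412.8) = 119.2
  O₂: 368.1 − 0.5(412.8) = 161.7
  N₂: 1385 (inert)
  CO₂: 0 + 1(412.8) = 412.8

413 mol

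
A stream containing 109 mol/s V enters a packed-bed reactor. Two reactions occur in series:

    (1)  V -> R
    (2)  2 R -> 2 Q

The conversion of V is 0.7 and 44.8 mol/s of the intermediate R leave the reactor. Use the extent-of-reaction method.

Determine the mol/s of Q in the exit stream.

Conversion of V: V consumed = 1ξ₁ = 0.7 × 109 → ξ₁ = 76.3 mol/s.
R balance: n_R = 0 + 1ξ₁ − 2ξ₂ = 44.8 → ξ₂ = (1·76.3 − 44.8)/2 = 15.75 mol/s.
Outlet amounts (n = n₀ + Σ ν·ξ):
  V: 109 − 1(76.3) = 32.7
  R: 0 + 1(76.3) − 2(15.75) = 44.8
  Q: 0 + 2(15.75) = 31.5

31.5 mol/s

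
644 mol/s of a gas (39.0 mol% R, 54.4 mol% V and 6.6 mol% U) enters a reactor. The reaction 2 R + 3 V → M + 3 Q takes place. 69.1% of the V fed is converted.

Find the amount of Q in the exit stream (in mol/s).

V reacted = 0.691 × 350.3 = 242.1 mol/s; ν_V = −3, so ξ = 242.1/3 = 80.69 mol/s.
Outlet amounts (n = n₀ + ν ξ):
  R: 251.2 − 2(80.69) = 89.77
  V: 350.3 − 3(80.69) = 108.3
  M: 0 + 1(80.69) = 80.69
  Q: 0 + 3(80.69) = 242.1
  U: 42.5 (inert)

242 mol/s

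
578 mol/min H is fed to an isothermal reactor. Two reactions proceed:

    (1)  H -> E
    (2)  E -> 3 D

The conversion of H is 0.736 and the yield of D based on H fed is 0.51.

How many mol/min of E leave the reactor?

Conversion of H: H consumed = 1ξ₁ = 0.736 × 578 → ξ₁ = 425.4 mol/min.
Yield of D: 3ξ₂ / 578 = 0.51 → ξ₂ = 98.26 mol/min.
Outlet amounts (n = n₀ + Σ ν·ξ):
  H: 578 − 1(425.4) = 152.6
  E: 0 + 1(425.4) − 1(98.26) = 327.1
  D: 0 + 3(98.26) = 294.8

327 mol/min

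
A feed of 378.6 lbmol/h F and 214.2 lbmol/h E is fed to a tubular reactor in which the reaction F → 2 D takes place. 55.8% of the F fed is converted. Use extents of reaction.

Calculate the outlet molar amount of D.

F reacted = 0.558 × 378.6 = 211.3 lbmol/h; ν_F = −1, so ξ = 211.3/1 = 211.3 lbmol/h.
Outlet amounts (n = n₀ + ν ξ):
  F: 378.6 − 1(211.3) = 167.3
  D: 0 + 2(211.3) = 422.5
  E: 214.2 (inert)

423 lbmol/h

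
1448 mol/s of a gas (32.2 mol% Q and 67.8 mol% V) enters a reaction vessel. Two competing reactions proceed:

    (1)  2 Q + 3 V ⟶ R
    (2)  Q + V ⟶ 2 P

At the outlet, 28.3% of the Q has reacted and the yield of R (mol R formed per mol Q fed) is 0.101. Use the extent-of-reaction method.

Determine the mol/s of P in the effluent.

Yield of R: 1ξ₁ / 466.3 = 0.101 → ξ₁ = 47.09 mol/s.
Conversion of Q: 2ξ₁ + 1ξ₂ = 0.283 × 466.3 = 132 → ξ₂ = 37.77 mol/s.
Outlet amounts (n = n₀ + Σ ν·ξ):
  Q: 466.3 − 2(47.09) − 1(37.77) = 334.3
  V: 981.7 − 3(47.09) − 1(37.77) = 802.7
  R: 0 + 1(47.09) = 47.09
  P: 0 + 2(37.77) = 75.53

75.5 mol/s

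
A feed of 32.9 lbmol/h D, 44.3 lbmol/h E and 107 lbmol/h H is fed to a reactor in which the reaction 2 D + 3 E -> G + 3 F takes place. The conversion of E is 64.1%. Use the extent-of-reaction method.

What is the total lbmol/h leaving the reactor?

E reacted = 0.641 × 44.3 = 28.4 lbmol/h; ν_E = −3, so ξ = 28.4/3 = 9.465 lbmol/h.
Outlet amounts (n = n₀ + ν ξ):
  D: 32.9 − 2(9.465) = 13.97
  E: 44.3 − 3(9.465) = 15.9
  G: 0 + 1(9.465) = 9.465
  F: 0 + 3(9.465) = 28.4
  H: 107 (inert)
Total out = 13.97 + 15.9 + 9.465 + 28.4 + 107 = 174.7 lbmol/h.

175 lbmol/h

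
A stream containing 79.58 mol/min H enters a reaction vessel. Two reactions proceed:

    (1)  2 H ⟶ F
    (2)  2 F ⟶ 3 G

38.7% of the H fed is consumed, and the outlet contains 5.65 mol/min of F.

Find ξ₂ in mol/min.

Conversion of H: H consumed = 2ξ₁ = 0.387 × 79.58 → ξ₁ = 15.4 mol/min.
F balance: n_F = 0 + 1ξ₁ − 2ξ₂ = 5.65 → ξ₂ = (1·15.4 − 5.65)/2 = 4.874 mol/min.
Outlet amounts (n = n₀ + Σ ν·ξ):
  H: 79.58 − 2(15.4) = 48.78
  F: 0 + 1(15.4) − 2(4.874) = 5.65
  G: 0 + 3(4.874) = 14.62

ξ₂ = 4.87 mol/min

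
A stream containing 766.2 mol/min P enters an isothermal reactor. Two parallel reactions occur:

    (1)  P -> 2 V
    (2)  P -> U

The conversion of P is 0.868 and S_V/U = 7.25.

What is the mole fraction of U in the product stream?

Conversion of P: P consumed = 0.868 × 766.2 = 665.1 mol/min = 1ξ₁ + 1ξ₂.
Selectivity: 2ξ₁ / (1ξ₂) = 7.25 → ξ₁ = 3.625 ξ₂.
Substitute: (1·3.625 + 1) ξ₂ = 665.1 → ξ₂ = 143.8 mol/min, ξ₁ = 521.3 mol/min.
Outlet amounts (n = n₀ + Σ ν·ξ):
  P: 766.2 − 1(521.3) − 1(143.8) = 101.1
  V: 0 + 2(521.3) = 1043
  U: 0 + 1(143.8) = 143.8
Total out = 1287 mol/min; y_U = 143.8 / 1287 = 0.1117.

0.112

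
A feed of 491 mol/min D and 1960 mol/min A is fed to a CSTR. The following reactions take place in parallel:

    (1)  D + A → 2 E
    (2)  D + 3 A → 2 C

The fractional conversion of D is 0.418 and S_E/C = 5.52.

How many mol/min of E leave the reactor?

348 mol/min

Conversion of D: D consumed = 0.418 × 491 = 205.2 mol/min = 1ξ₁ + 1ξ₂.
Selectivity: 2ξ₁ / (2ξ₂) = 5.52 → ξ₁ = 5.52 ξ₂.
Substitute: (1·5.52 + 1) ξ₂ = 205.2 → ξ₂ = 31.48 mol/min, ξ₁ = 173.8 mol/min.
Outlet amounts (n = n₀ + Σ ν·ξ):
  D: 491 − 1(173.8) − 1(31.48) = 285.8
  A: 1960 − 1(173.8) − 3(31.48) = 1692
  E: 0 + 2(173.8) = 347.5
  C: 0 + 2(31.48) = 62.96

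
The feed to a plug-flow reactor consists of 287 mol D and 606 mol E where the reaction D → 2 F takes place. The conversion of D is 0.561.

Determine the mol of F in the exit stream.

D reacted = 0.561 × 287 = 161 mol; ν_D = −1, so ξ = 161/1 = 161 mol.
Outlet amounts (n = n₀ + ν ξ):
  D: 287 − 1(161) = 126
  F: 0 + 2(161) = 322
  E: 606 (inert)

322 mol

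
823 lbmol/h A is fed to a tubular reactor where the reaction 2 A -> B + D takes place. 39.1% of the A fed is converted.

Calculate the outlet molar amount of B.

A reacted = 0.391 × 823 = 321.8 lbmol/h; ν_A = −2, so ξ = 321.8/2 = 160.9 lbmol/h.
Outlet amounts (n = n₀ + ν ξ):
  A: 823 − 2(160.9) = 501.2
  B: 0 + 1(160.9) = 160.9
  D: 0 + 1(160.9) = 160.9

161 lbmol/h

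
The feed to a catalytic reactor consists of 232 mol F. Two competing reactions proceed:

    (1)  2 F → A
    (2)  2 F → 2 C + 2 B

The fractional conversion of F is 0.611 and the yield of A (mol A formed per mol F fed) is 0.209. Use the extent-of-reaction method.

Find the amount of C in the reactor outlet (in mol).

Yield of A: 1ξ₁ / 232 = 0.209 → ξ₁ = 48.49 mol.
Conversion of F: 2ξ₁ + 2ξ₂ = 0.611 × 232 = 141.8 → ξ₂ = 22.39 mol.
Outlet amounts (n = n₀ + Σ ν·ξ):
  F: 232 − 2(48.49) − 2(22.39) = 90.25
  A: 0 + 1(48.49) = 48.49
  C: 0 + 2(22.39) = 44.78
  B: 0 + 2(22.39) = 44.78

44.8 mol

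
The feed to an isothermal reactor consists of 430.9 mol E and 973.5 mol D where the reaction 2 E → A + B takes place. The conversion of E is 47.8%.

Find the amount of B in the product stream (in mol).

103 mol

E reacted = 0.478 × 430.9 = 206 mol; ν_E = −2, so ξ = 206/2 = 103 mol.
Outlet amounts (n = n₀ + ν ξ):
  E: 430.9 − 2(103) = 224.9
  A: 0 + 1(103) = 103
  B: 0 + 1(103) = 103
  D: 973.5 (inert)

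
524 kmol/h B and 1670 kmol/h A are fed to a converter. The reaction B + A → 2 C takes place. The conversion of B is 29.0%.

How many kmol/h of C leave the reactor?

304 kmol/h

B reacted = 0.29 × 524 = 152 kmol/h; ν_B = −1, so ξ = 152/1 = 152 kmol/h.
Outlet amounts (n = n₀ + ν ξ):
  B: 524 − 1(152) = 372
  A: 1670 − 1(152) = 1518
  C: 0 + 2(152) = 303.9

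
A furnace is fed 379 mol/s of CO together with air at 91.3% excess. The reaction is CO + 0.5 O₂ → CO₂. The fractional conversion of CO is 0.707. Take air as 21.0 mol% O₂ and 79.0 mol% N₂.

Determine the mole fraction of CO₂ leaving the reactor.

Stoichiometric O₂ = 0.5 × 379 = 189.5 mol/s; O₂ fed = 189.5 × 1.913 = 362.5 mol/s.
N₂ fed = 362.5 × 79/21 = 1364 mol/s.
Fuel reacted = 0.707 × 379 → ξ = 268 mol/s.
Outlet (n = n₀ + ν ξ):
  CO: 379 − 1(268) = 111
  O₂: 362.5 − 0.5(268) = 228.5
  N₂: 1364 (inert)
  CO₂: 0 + 1(268) = 268
Total out = 1971 mol/s; y_CO₂ = 268 / 1971 = 0.1359.

0.136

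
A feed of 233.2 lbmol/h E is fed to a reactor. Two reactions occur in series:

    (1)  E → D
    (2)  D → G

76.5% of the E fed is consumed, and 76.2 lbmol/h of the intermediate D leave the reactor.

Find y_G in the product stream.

Conversion of E: E consumed = 1ξ₁ = 0.765 × 233.2 → ξ₁ = 178.4 lbmol/h.
D balance: n_D = 0 + 1ξ₁ − 1ξ₂ = 76.2 → ξ₂ = (1·178.4 − 76.2)/1 = 102.2 lbmol/h.
Outlet amounts (n = n₀ + Σ ν·ξ):
  E: 233.2 − 1(178.4) = 54.8
  D: 0 + 1(178.4) − 1(102.2) = 76.2
  G: 0 + 1(102.2) = 102.2
Total out = 233.2 lbmol/h; y_G = 102.2 / 233.2 = 0.4382.

0.438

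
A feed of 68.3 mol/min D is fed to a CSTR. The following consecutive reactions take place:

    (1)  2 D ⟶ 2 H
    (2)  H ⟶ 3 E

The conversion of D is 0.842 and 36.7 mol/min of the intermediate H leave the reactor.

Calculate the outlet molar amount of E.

62.4 mol/min

Conversion of D: D consumed = 2ξ₁ = 0.842 × 68.3 → ξ₁ = 28.75 mol/min.
H balance: n_H = 0 + 2ξ₁ − 1ξ₂ = 36.7 → ξ₂ = (2·28.75 − 36.7)/1 = 20.81 mol/min.
Outlet amounts (n = n₀ + Σ ν·ξ):
  D: 68.3 − 2(28.75) = 10.79
  H: 0 + 2(28.75) − 1(20.81) = 36.7
  E: 0 + 3(20.81) = 62.43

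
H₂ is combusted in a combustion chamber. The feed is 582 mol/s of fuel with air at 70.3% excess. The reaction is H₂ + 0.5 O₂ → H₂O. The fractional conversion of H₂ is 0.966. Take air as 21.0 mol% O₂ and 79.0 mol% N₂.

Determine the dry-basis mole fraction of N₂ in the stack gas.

0.888

Stoichiometric O₂ = 0.5 × 582 = 291 mol/s; O₂ fed = 291 × 1.703 = 495.6 mol/s.
N₂ fed = 495.6 × 79/21 = 1864 mol/s.
Fuel reacted = 0.966 × 582 → ξ = 562.2 mol/s.
Outlet (n = n₀ + ν ξ):
  H₂: 582 − 1(562.2) = 19.79
  O₂: 495.6 − 0.5(562.2) = 214.5
  N₂: 1864 (inert)
  H₂O: 0 + 1(562.2) = 562.2
Dry total = 2099 mol/s; y_N₂ (dry) = 1864 / 2099 = 0.8884.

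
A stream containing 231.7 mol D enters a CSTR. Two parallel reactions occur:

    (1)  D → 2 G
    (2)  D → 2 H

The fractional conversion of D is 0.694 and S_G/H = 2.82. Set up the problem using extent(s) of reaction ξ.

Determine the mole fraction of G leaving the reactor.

Conversion of D: D consumed = 0.694 × 231.7 = 160.8 mol = 1ξ₁ + 1ξ₂.
Selectivity: 2ξ₁ / (2ξ₂) = 2.82 → ξ₁ = 2.82 ξ₂.
Substitute: (1·2.82 + 1) ξ₂ = 160.8 → ξ₂ = 42.09 mol, ξ₁ = 118.7 mol.
Outlet amounts (n = n₀ + Σ ν·ξ):
  D: 231.7 − 1(118.7) − 1(42.09) = 70.9
  G: 0 + 2(118.7) = 237.4
  H: 0 + 2(42.09) = 84.19
Total out = 392.5 mol; y_G = 237.4 / 392.5 = 0.6049.

0.605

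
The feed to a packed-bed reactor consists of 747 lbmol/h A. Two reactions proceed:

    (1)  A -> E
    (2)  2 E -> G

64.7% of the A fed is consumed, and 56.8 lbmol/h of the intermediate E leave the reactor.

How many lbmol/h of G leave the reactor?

Conversion of A: A consumed = 1ξ₁ = 0.647 × 747 → ξ₁ = 483.3 lbmol/h.
E balance: n_E = 0 + 1ξ₁ − 2ξ₂ = 56.8 → ξ₂ = (1·483.3 − 56.8)/2 = 213.3 lbmol/h.
Outlet amounts (n = n₀ + Σ ν·ξ):
  A: 747 − 1(483.3) = 263.7
  E: 0 + 1(483.3) − 2(213.3) = 56.8
  G: 0 + 1(213.3) = 213.3

213 lbmol/h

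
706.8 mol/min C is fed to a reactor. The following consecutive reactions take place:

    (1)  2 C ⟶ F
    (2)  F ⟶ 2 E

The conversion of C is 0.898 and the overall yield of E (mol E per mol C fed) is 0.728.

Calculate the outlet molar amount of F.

Conversion of C: C consumed = 2ξ₁ = 0.898 × 706.8 → ξ₁ = 317.4 mol/min.
Yield of E: 2ξ₂ / 706.8 = 0.728 → ξ₂ = 257.3 mol/min.
Outlet amounts (n = n₀ + Σ ν·ξ):
  C: 706.8 − 2(317.4) = 72.09
  F: 0 + 1(317.4) − 1(257.3) = 60.08
  E: 0 + 2(257.3) = 514.6

60.1 mol/min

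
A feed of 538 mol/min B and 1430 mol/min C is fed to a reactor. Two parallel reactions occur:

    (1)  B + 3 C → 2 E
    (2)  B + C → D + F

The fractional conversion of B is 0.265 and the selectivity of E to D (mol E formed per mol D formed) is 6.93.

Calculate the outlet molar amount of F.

31.9 mol/min

Conversion of B: B consumed = 0.265 × 538 = 142.6 mol/min = 1ξ₁ + 1ξ₂.
Selectivity: 2ξ₁ / (1ξ₂) = 6.93 → ξ₁ = 3.465 ξ₂.
Substitute: (1·3.465 + 1) ξ₂ = 142.6 → ξ₂ = 31.93 mol/min, ξ₁ = 110.6 mol/min.
Outlet amounts (n = n₀ + Σ ν·ξ):
  B: 538 − 1(110.6) − 1(31.93) = 395.4
  C: 1430 − 3(110.6) − 1(31.93) = 1066
  E: 0 + 2(110.6) = 221.3
  D: 0 + 1(31.93) = 31.93
  F: 0 + 1(31.93) = 31.93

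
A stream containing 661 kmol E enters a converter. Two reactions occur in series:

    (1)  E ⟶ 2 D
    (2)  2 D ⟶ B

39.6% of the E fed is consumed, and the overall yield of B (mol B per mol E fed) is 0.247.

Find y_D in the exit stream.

Conversion of E: E consumed = 1ξ₁ = 0.396 × 661 → ξ₁ = 261.8 kmol.
Yield of B: 1ξ₂ / 661 = 0.247 → ξ₂ = 163.3 kmol.
Outlet amounts (n = n₀ + Σ ν·ξ):
  E: 661 − 1(261.8) = 399.2
  D: 0 + 2(261.8) − 2(163.3) = 197
  B: 0 + 1(163.3) = 163.3
Total out = 759.5 kmol; y_D = 197 / 759.5 = 0.2594.

0.259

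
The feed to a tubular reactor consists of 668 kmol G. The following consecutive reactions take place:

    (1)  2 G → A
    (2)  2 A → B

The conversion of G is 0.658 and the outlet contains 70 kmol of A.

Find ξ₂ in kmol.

Conversion of G: G consumed = 2ξ₁ = 0.658 × 668 → ξ₁ = 219.8 kmol.
A balance: n_A = 0 + 1ξ₁ − 2ξ₂ = 70 → ξ₂ = (1·219.8 − 70)/2 = 74.89 kmol.
Outlet amounts (n = n₀ + Σ ν·ξ):
  G: 668 − 2(219.8) = 228.5
  A: 0 + 1(219.8) − 2(74.89) = 70
  B: 0 + 1(74.89) = 74.89

ξ₂ = 74.9 kmol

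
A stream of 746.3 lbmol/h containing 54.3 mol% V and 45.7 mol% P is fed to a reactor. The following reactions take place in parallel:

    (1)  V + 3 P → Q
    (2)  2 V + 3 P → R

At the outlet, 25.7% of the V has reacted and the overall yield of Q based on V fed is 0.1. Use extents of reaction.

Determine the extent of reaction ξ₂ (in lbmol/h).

ξ₂ = 31.8 lbmol/h

Yield of Q: 1ξ₁ / 405.2 = 0.1 → ξ₁ = 40.52 lbmol/h.
Conversion of V: 1ξ₁ + 2ξ₂ = 0.257 × 405.2 = 104.1 → ξ₂ = 31.81 lbmol/h.
Outlet amounts (n = n₀ + Σ ν·ξ):
  V: 405.2 − 1(40.52) − 2(31.81) = 301.1
  P: 341.1 − 3(40.52) − 3(31.81) = 124.1
  Q: 0 + 1(40.52) = 40.52
  R: 0 + 1(31.81) = 31.81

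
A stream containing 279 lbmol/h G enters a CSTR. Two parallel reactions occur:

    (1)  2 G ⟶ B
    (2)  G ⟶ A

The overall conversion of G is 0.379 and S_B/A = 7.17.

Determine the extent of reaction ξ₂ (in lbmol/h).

Conversion of G: G consumed = 0.379 × 279 = 105.7 lbmol/h = 2ξ₁ + 1ξ₂.
Selectivity: 1ξ₁ / (1ξ₂) = 7.17 → ξ₁ = 7.17 ξ₂.
Substitute: (2·7.17 + 1) ξ₂ = 105.7 → ξ₂ = 6.893 lbmol/h, ξ₁ = 49.42 lbmol/h.
Outlet amounts (n = n₀ + Σ ν·ξ):
  G: 279 − 2(49.42) − 1(6.893) = 173.3
  B: 0 + 1(49.42) = 49.42
  A: 0 + 1(6.893) = 6.893

ξ₂ = 6.89 lbmol/h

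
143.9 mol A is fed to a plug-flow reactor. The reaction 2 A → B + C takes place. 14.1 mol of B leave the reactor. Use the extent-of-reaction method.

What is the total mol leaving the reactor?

For B: n = n₀ + 1ξ → 14.1 = 0 + 1ξ, giving ξ = 14.1 mol.
Outlet amounts (n = n₀ + ν ξ):
  A: 143.9 − 2(14.1) = 115.7
  B: 0 + 1(14.1) = 14.1
  C: 0 + 1(14.1) = 14.1
Total out = 115.7 + 14.1 + 14.1 = 143.9 mol.

144 mol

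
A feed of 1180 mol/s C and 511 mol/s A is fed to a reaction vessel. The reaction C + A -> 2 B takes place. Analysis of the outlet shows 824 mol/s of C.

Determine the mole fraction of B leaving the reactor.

0.421

For C: n = n₀ − 1ξ → 824 = 1180 − 1ξ, giving ξ = 356 mol/s.
Outlet amounts (n = n₀ + ν ξ):
  C: 1180 − 1(356) = 824
  A: 511 − 1(356) = 155
  B: 0 + 2(356) = 712
Total out = 1691 mol/s; y_B = 712 / 1691 = 0.4211.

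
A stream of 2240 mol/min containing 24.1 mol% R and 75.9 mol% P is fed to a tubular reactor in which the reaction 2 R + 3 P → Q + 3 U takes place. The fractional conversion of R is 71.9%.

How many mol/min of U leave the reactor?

R reacted = 0.719 × 539.8 = 388.1 mol/min; ν_R = −2, so ξ = 388.1/2 = 194.1 mol/min.
Outlet amounts (n = n₀ + ν ξ):
  R: 539.8 − 2(194.1) = 151.7
  P: 1700 − 3(194.1) = 1118
  Q: 0 + 1(194.1) = 194.1
  U: 0 + 3(194.1) = 582.2

582 mol/min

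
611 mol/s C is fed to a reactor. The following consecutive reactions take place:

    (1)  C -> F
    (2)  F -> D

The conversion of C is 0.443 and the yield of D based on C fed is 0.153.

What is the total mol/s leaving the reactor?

Conversion of C: C consumed = 1ξ₁ = 0.443 × 611 → ξ₁ = 270.7 mol/s.
Yield of D: 1ξ₂ / 611 = 0.153 → ξ₂ = 93.48 mol/s.
Outlet amounts (n = n₀ + Σ ν·ξ):
  C: 611 − 1(270.7) = 340.3
  F: 0 + 1(270.7) − 1(93.48) = 177.2
  D: 0 + 1(93.48) = 93.48
Total out = 340.3 + 177.2 + 93.48 = 611 mol/s.

611 mol/s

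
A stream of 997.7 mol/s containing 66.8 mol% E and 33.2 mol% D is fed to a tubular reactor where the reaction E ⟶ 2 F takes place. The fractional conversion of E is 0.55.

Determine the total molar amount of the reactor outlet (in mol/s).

E reacted = 0.55 × 666.5 = 366.6 mol/s; ν_E = −1, so ξ = 366.6/1 = 366.6 mol/s.
Outlet amounts (n = n₀ + ν ξ):
  E: 666.5 − 1(366.6) = 299.9
  F: 0 + 2(366.6) = 733.1
  D: 331.2 (inert)
Total out = 299.9 + 733.1 + 331.2 = 1364 mol/s.

1360 mol/s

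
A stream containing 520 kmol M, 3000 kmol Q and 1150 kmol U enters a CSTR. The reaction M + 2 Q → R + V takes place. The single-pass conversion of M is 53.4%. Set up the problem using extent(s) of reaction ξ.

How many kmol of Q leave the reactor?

M reacted = 0.534 × 520 = 277.7 kmol; ν_M = −1, so ξ = 277.7/1 = 277.7 kmol.
Outlet amounts (n = n₀ + ν ξ):
  M: 520 − 1(277.7) = 242.3
  Q: 3000 − 2(277.7) = 2445
  R: 0 + 1(277.7) = 277.7
  V: 0 + 1(277.7) = 277.7
  U: 1150 (inert)

2440 kmol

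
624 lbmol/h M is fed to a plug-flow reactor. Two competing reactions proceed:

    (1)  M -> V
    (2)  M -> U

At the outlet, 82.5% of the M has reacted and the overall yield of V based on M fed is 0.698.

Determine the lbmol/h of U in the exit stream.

Yield of V: 1ξ₁ / 624 = 0.698 → ξ₁ = 435.6 lbmol/h.
Conversion of M: 1ξ₁ + 1ξ₂ = 0.825 × 624 = 514.8 → ξ₂ = 79.25 lbmol/h.
Outlet amounts (n = n₀ + Σ ν·ξ):
  M: 624 − 1(435.6) − 1(79.25) = 109.2
  V: 0 + 1(435.6) = 435.6
  U: 0 + 1(79.25) = 79.25

79.2 lbmol/h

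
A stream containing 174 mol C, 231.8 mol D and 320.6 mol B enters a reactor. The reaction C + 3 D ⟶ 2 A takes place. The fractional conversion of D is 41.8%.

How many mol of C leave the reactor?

D reacted = 0.418 × 231.8 = 96.89 mol; ν_D = −3, so ξ = 96.89/3 = 32.3 mol.
Outlet amounts (n = n₀ + ν ξ):
  C: 174 − 1(32.3) = 141.7
  D: 231.8 − 3(32.3) = 134.9
  A: 0 + 2(32.3) = 64.59
  B: 320.6 (inert)

142 mol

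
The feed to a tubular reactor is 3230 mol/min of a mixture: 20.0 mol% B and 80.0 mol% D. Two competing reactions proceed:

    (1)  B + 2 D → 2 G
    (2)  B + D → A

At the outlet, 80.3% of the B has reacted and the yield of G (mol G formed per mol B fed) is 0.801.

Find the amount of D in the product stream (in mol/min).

Yield of G: 2ξ₁ / 646 = 0.801 → ξ₁ = 258.7 mol/min.
Conversion of B: 1ξ₁ + 1ξ₂ = 0.803 × 646 = 518.7 → ξ₂ = 260 mol/min.
Outlet amounts (n = n₀ + Σ ν·ξ):
  B: 646 − 1(258.7) − 1(260) = 127.3
  D: 2584 − 2(258.7) − 1(260) = 1807
  G: 0 + 2(258.7) = 517.4
  A: 0 + 1(260) = 260

1810 mol/min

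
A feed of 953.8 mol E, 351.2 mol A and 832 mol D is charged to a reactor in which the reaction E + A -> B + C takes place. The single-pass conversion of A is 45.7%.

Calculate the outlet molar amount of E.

793 mol

A reacted = 0.457 × 351.2 = 160.5 mol; ν_A = −1, so ξ = 160.5/1 = 160.5 mol.
Outlet amounts (n = n₀ + ν ξ):
  E: 953.8 − 1(160.5) = 793.3
  A: 351.2 − 1(160.5) = 190.7
  B: 0 + 1(160.5) = 160.5
  C: 0 + 1(160.5) = 160.5
  D: 832 (inert)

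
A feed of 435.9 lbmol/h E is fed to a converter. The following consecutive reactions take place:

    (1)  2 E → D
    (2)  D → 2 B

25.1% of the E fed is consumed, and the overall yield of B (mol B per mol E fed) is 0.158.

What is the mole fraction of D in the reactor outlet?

0.0488

Conversion of E: E consumed = 2ξ₁ = 0.251 × 435.9 → ξ₁ = 54.71 lbmol/h.
Yield of B: 2ξ₂ / 435.9 = 0.158 → ξ₂ = 34.44 lbmol/h.
Outlet amounts (n = n₀ + Σ ν·ξ):
  E: 435.9 − 2(54.71) = 326.5
  D: 0 + 1(54.71) − 1(34.44) = 20.27
  B: 0 + 2(34.44) = 68.87
Total out = 415.6 lbmol/h; y_D = 20.27 / 415.6 = 0.04877.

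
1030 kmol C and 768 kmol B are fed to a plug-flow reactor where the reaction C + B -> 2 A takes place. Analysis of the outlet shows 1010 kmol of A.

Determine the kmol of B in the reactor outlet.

263 kmol

For A: n = n₀ + 2ξ → 1010 = 0 + 2ξ, giving ξ = 505 kmol.
Outlet amounts (n = n₀ + ν ξ):
  C: 1030 − 1(505) = 525
  B: 768 − 1(505) = 263
  A: 0 + 2(505) = 1010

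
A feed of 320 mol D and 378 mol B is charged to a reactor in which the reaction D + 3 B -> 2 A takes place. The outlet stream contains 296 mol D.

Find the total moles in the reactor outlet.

650 mol

For D: n = n₀ − 1ξ → 296 = 320 − 1ξ, giving ξ = 24 mol.
Outlet amounts (n = n₀ + ν ξ):
  D: 320 − 1(24) = 296
  B: 378 − 3(24) = 306
  A: 0 + 2(24) = 48
Total out = 296 + 306 + 48 = 650 mol.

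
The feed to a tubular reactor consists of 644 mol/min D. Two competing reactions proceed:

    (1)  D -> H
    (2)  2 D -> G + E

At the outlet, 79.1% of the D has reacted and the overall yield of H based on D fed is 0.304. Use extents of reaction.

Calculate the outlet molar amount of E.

Yield of H: 1ξ₁ / 644 = 0.304 → ξ₁ = 195.8 mol/min.
Conversion of D: 1ξ₁ + 2ξ₂ = 0.791 × 644 = 509.4 → ξ₂ = 156.8 mol/min.
Outlet amounts (n = n₀ + Σ ν·ξ):
  D: 644 − 1(195.8) − 2(156.8) = 134.6
  H: 0 + 1(195.8) = 195.8
  G: 0 + 1(156.8) = 156.8
  E: 0 + 1(156.8) = 156.8

157 mol/min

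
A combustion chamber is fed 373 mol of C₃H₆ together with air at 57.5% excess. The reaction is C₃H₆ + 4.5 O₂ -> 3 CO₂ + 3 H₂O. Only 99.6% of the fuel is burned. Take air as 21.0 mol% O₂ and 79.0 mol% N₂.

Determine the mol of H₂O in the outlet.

Stoichiometric O₂ = 4.5 × 373 = 1678 mol; O₂ fed = 1678 × 1.575 = 2644 mol.
N₂ fed = 2644 × 79/21 = 9945 mol.
Fuel reacted = 0.996 × 373 → ξ = 371.5 mol.
Outlet (n = n₀ + ν ξ):
  C₃H₆: 373 − 1(371.5) = 1.492
  O₂: 2644 − 4.5(371.5) = 971.9
  N₂: 9945 (inert)
  CO₂: 0 + 3(371.5) = 1115
  H₂O: 0 + 3(371.5) = 1115

1110 mol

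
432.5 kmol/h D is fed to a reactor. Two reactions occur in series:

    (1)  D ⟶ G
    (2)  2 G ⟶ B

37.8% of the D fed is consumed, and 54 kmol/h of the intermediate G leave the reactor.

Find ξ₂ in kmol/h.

ξ₂ = 54.7 kmol/h

Conversion of D: D consumed = 1ξ₁ = 0.378 × 432.5 → ξ₁ = 163.5 kmol/h.
G balance: n_G = 0 + 1ξ₁ − 2ξ₂ = 54 → ξ₂ = (1·163.5 − 54)/2 = 54.74 kmol/h.
Outlet amounts (n = n₀ + Σ ν·ξ):
  D: 432.5 − 1(163.5) = 269
  G: 0 + 1(163.5) − 2(54.74) = 54
  B: 0 + 1(54.74) = 54.74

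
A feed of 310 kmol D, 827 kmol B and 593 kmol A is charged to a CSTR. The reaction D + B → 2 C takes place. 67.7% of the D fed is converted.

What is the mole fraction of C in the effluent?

0.243

D reacted = 0.677 × 310 = 209.9 kmol; ν_D = −1, so ξ = 209.9/1 = 209.9 kmol.
Outlet amounts (n = n₀ + ν ξ):
  D: 310 − 1(209.9) = 100.1
  B: 827 − 1(209.9) = 617.1
  C: 0 + 2(209.9) = 419.7
  A: 593 (inert)
Total out = 1730 kmol; y_C = 419.7 / 1730 = 0.2426.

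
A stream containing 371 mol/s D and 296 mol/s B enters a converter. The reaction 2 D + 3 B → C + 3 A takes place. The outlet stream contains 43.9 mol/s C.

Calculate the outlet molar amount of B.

164 mol/s

For C: n = n₀ + 1ξ → 43.9 = 0 + 1ξ, giving ξ = 43.9 mol/s.
Outlet amounts (n = n₀ + ν ξ):
  D: 371 − 2(43.9) = 283.2
  B: 296 − 3(43.9) = 164.3
  C: 0 + 1(43.9) = 43.9
  A: 0 + 3(43.9) = 131.7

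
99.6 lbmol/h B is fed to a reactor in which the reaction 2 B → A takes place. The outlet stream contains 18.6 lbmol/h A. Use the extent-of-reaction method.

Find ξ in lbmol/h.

For A: n = n₀ + 1ξ → 18.6 = 0 + 1ξ, giving ξ = 18.6 lbmol/h.
Outlet amounts (n = n₀ + ν ξ):
  B: 99.6 − 2(18.6) = 62.4
  A: 0 + 1(18.6) = 18.6

ξ = 18.6 lbmol/h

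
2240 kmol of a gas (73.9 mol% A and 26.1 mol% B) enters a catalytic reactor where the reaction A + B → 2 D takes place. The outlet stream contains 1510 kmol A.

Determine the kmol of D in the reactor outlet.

291 kmol

For A: n = n₀ − 1ξ → 1510 = 1655 − 1ξ, giving ξ = 145.4 kmol.
Outlet amounts (n = n₀ + ν ξ):
  A: 1655 − 1(145.4) = 1510
  B: 584.6 − 1(145.4) = 439.3
  D: 0 + 2(145.4) = 290.7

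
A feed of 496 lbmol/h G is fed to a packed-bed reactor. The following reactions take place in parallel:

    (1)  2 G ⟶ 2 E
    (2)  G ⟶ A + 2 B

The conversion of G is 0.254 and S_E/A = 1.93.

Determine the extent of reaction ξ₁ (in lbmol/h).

Conversion of G: G consumed = 0.254 × 496 = 126 lbmol/h = 2ξ₁ + 1ξ₂.
Selectivity: 2ξ₁ / (1ξ₂) = 1.93 → ξ₁ = 0.965 ξ₂.
Substitute: (2·0.965 + 1) ξ₂ = 126 → ξ₂ = 43 lbmol/h, ξ₁ = 41.49 lbmol/h.
Outlet amounts (n = n₀ + Σ ν·ξ):
  G: 496 − 2(41.49) − 1(43) = 370
  E: 0 + 2(41.49) = 82.99
  A: 0 + 1(43) = 43
  B: 0 + 2(43) = 86

ξ₁ = 41.5 lbmol/h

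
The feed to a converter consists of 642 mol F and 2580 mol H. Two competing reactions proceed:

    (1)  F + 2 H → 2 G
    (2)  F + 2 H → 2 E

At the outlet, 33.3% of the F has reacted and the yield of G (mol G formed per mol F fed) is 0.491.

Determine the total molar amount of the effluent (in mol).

Yield of G: 2ξ₁ / 642 = 0.491 → ξ₁ = 157.6 mol.
Conversion of F: 1ξ₁ + 1ξ₂ = 0.333 × 642 = 213.8 → ξ₂ = 56.18 mol.
Outlet amounts (n = n₀ + Σ ν·ξ):
  F: 642 − 1(157.6) − 1(56.18) = 428.2
  H: 2580 − 2(157.6) − 2(56.18) = 2152
  G: 0 + 2(157.6) = 315.2
  E: 0 + 2(56.18) = 112.4
Total out = 428.2 + 2152 + 315.2 + 112.4 = 3008 mol.

3010 mol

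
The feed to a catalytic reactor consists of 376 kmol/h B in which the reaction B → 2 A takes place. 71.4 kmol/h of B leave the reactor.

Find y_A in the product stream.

0.895

For B: n = n₀ − 1ξ → 71.4 = 376 − 1ξ, giving ξ = 304.6 kmol/h.
Outlet amounts (n = n₀ + ν ξ):
  B: 376 − 1(304.6) = 71.4
  A: 0 + 2(304.6) = 609.2
Total out = 680.6 kmol/h; y_A = 609.2 / 680.6 = 0.8951.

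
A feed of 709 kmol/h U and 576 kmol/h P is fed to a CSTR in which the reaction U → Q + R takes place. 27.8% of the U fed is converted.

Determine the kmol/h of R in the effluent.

197 kmol/h

U reacted = 0.278 × 709 = 197.1 kmol/h; ν_U = −1, so ξ = 197.1/1 = 197.1 kmol/h.
Outlet amounts (n = n₀ + ν ξ):
  U: 709 − 1(197.1) = 511.9
  Q: 0 + 1(197.1) = 197.1
  R: 0 + 1(197.1) = 197.1
  P: 576 (inert)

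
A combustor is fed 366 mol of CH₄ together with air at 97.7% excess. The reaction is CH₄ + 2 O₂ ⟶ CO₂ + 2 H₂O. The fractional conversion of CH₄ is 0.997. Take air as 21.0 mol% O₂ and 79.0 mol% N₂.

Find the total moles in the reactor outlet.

Stoichiometric O₂ = 2 × 366 = 732 mol; O₂ fed = 732 × 1.977 = 1447 mol.
N₂ fed = 1447 × 79/21 = 5444 mol.
Fuel reacted = 0.997 × 366 → ξ = 364.9 mol.
Outlet (n = n₀ + ν ξ):
  CH₄: 366 − 1(364.9) = 1.098
  O₂: 1447 − 2(364.9) = 717.4
  N₂: 5444 (inert)
  CO₂: 0 + 1(364.9) = 364.9
  H₂O: 0 + 2(364.9) = 729.8
Total out = 1.098 + 717.4 + 5444 + 364.9 + 729.8 = 7257 mol.

7260 mol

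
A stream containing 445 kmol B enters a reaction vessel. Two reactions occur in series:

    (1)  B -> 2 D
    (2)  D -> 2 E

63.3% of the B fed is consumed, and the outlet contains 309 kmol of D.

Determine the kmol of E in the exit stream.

509 kmol

Conversion of B: B consumed = 1ξ₁ = 0.633 × 445 → ξ₁ = 281.7 kmol.
D balance: n_D = 0 + 2ξ₁ − 1ξ₂ = 309 → ξ₂ = (2·281.7 − 309)/1 = 254.4 kmol.
Outlet amounts (n = n₀ + Σ ν·ξ):
  B: 445 − 1(281.7) = 163.3
  D: 0 + 2(281.7) − 1(254.4) = 309
  E: 0 + 2(254.4) = 508.7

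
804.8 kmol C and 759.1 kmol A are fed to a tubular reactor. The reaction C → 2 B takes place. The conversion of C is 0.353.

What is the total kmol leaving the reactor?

C reacted = 0.353 × 804.8 = 284.1 kmol; ν_C = −1, so ξ = 284.1/1 = 284.1 kmol.
Outlet amounts (n = n₀ + ν ξ):
  C: 804.8 − 1(284.1) = 520.7
  B: 0 + 2(284.1) = 568.2
  A: 759.1 (inert)
Total out = 520.7 + 568.2 + 759.1 = 1848 kmol.

1850 kmol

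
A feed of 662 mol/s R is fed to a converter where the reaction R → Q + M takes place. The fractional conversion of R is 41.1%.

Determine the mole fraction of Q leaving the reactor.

R reacted = 0.411 × 662 = 272.1 mol/s; ν_R = −1, so ξ = 272.1/1 = 272.1 mol/s.
Outlet amounts (n = n₀ + ν ξ):
  R: 662 − 1(272.1) = 389.9
  Q: 0 + 1(272.1) = 272.1
  M: 0 + 1(272.1) = 272.1
Total out = 934.1 mol/s; y_Q = 272.1 / 934.1 = 0.2913.

0.291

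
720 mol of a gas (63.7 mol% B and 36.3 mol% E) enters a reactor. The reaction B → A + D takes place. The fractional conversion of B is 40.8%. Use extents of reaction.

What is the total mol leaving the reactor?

907 mol

B reacted = 0.408 × 458.6 = 187.1 mol; ν_B = −1, so ξ = 187.1/1 = 187.1 mol.
Outlet amounts (n = n₀ + ν ξ):
  B: 458.6 − 1(187.1) = 271.5
  A: 0 + 1(187.1) = 187.1
  D: 0 + 1(187.1) = 187.1
  E: 261.4 (inert)
Total out = 271.5 + 187.1 + 187.1 + 261.4 = 907.1 mol.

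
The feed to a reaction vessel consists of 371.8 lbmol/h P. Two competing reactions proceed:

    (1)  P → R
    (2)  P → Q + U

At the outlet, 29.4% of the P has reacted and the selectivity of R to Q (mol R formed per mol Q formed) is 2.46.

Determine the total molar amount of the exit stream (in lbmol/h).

403 lbmol/h

Conversion of P: P consumed = 0.294 × 371.8 = 109.3 lbmol/h = 1ξ₁ + 1ξ₂.
Selectivity: 1ξ₁ / (1ξ₂) = 2.46 → ξ₁ = 2.46 ξ₂.
Substitute: (1·2.46 + 1) ξ₂ = 109.3 → ξ₂ = 31.59 lbmol/h, ξ₁ = 77.72 lbmol/h.
Outlet amounts (n = n₀ + Σ ν·ξ):
  P: 371.8 − 1(77.72) − 1(31.59) = 262.5
  R: 0 + 1(77.72) = 77.72
  Q: 0 + 1(31.59) = 31.59
  U: 0 + 1(31.59) = 31.59
Total out = 262.5 + 77.72 + 31.59 + 31.59 = 403.4 lbmol/h.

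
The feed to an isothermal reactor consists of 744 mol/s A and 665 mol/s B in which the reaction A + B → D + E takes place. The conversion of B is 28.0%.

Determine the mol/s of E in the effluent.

B reacted = 0.28 × 665 = 186.2 mol/s; ν_B = −1, so ξ = 186.2/1 = 186.2 mol/s.
Outlet amounts (n = n₀ + ν ξ):
  A: 744 − 1(186.2) = 557.8
  B: 665 − 1(186.2) = 478.8
  D: 0 + 1(186.2) = 186.2
  E: 0 + 1(186.2) = 186.2

186 mol/s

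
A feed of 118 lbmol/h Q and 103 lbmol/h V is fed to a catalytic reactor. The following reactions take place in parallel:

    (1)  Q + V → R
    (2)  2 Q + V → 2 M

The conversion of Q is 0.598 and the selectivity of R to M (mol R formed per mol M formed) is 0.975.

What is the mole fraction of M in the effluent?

0.212

Conversion of Q: Q consumed = 0.598 × 118 = 70.56 lbmol/h = 1ξ₁ + 2ξ₂.
Selectivity: 1ξ₁ / (2ξ₂) = 0.975 → ξ₁ = 1.95 ξ₂.
Substitute: (1·1.95 + 2) ξ₂ = 70.56 → ξ₂ = 17.86 lbmol/h, ξ₁ = 34.84 lbmol/h.
Outlet amounts (n = n₀ + Σ ν·ξ):
  Q: 118 − 1(34.84) − 2(17.86) = 47.44
  V: 103 − 1(34.84) − 1(17.86) = 50.3
  R: 0 + 1(34.84) = 34.84
  M: 0 + 2(17.86) = 35.73
Total out = 168.3 lbmol/h; y_M = 35.73 / 168.3 = 0.2123.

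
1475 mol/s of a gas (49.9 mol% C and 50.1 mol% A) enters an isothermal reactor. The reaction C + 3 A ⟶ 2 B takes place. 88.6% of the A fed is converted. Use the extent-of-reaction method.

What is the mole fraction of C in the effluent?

0.499

A reacted = 0.886 × 739 = 654.7 mol/s; ν_A = −3, so ξ = 654.7/3 = 218.2 mol/s.
Outlet amounts (n = n₀ + ν ξ):
  C: 736 − 1(218.2) = 517.8
  A: 739 − 3(218.2) = 84.24
  B: 0 + 2(218.2) = 436.5
Total out = 1039 mol/s; y_C = 517.8 / 1039 = 0.4986.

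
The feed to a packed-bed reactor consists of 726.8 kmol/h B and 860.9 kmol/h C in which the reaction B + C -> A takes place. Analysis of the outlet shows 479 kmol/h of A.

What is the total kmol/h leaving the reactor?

1110 kmol/h

For A: n = n₀ + 1ξ → 479 = 0 + 1ξ, giving ξ = 479 kmol/h.
Outlet amounts (n = n₀ + ν ξ):
  B: 726.8 − 1(479) = 247.8
  C: 860.9 − 1(479) = 381.9
  A: 0 + 1(479) = 479
Total out = 247.8 + 381.9 + 479 = 1109 kmol/h.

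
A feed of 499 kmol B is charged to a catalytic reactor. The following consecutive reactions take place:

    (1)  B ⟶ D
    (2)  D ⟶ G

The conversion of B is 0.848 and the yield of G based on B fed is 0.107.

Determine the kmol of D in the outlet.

370 kmol

Conversion of B: B consumed = 1ξ₁ = 0.848 × 499 → ξ₁ = 423.2 kmol.
Yield of G: 1ξ₂ / 499 = 0.107 → ξ₂ = 53.39 kmol.
Outlet amounts (n = n₀ + Σ ν·ξ):
  B: 499 − 1(423.2) = 75.85
  D: 0 + 1(423.2) − 1(53.39) = 369.8
  G: 0 + 1(53.39) = 53.39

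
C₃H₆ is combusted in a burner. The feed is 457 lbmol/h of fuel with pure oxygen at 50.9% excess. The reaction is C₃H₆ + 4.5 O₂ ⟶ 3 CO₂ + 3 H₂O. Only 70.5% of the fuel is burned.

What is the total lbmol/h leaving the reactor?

Stoichiometric O₂ = 4.5 × 457 = 2056 lbmol/h; O₂ fed = 2056 × 1.509 = 3103 lbmol/h.
Fuel reacted = 0.705 × 457 → ξ = 322.2 lbmol/h.
Outlet (n = n₀ + ν ξ):
  C₃H₆: 457 − 1(322.2) = 134.8
  O₂: 3103 − 4.5(322.2) = 1653
  CO₂: 0 + 3(322.2) = 966.6
  H₂O: 0 + 3(322.2) = 966.6
Total out = 134.8 + 1653 + 966.6 + 966.6 = 3721 lbmol/h.

3720 lbmol/h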